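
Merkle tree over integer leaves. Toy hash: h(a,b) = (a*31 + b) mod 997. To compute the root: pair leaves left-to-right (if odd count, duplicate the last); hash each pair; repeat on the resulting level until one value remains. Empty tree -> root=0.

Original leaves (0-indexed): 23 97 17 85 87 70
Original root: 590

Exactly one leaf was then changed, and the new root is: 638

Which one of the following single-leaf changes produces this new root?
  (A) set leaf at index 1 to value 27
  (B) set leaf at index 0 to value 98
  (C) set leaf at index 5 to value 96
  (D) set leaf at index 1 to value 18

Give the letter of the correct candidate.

Original leaves: [23, 97, 17, 85, 87, 70]
Target new root: 638
Try each candidate change and compute the resulting root:
Candidate A: set leaf[1] = 27 -> leaves = [23, 27, 17, 85, 87, 70]
  L0: [23, 27, 17, 85, 87, 70]
  L1: h(23,27)=(23*31+27)%997=740 h(17,85)=(17*31+85)%997=612 h(87,70)=(87*31+70)%997=773 -> [740, 612, 773]
  L2: h(740,612)=(740*31+612)%997=621 h(773,773)=(773*31+773)%997=808 -> [621, 808]
  L3: h(621,808)=(621*31+808)%997=119 -> [119]
  root = 119 != target 638
Candidate B: set leaf[0] = 98 -> leaves = [98, 97, 17, 85, 87, 70]
  L0: [98, 97, 17, 85, 87, 70]
  L1: h(98,97)=(98*31+97)%997=144 h(17,85)=(17*31+85)%997=612 h(87,70)=(87*31+70)%997=773 -> [144, 612, 773]
  L2: h(144,612)=(144*31+612)%997=91 h(773,773)=(773*31+773)%997=808 -> [91, 808]
  L3: h(91,808)=(91*31+808)%997=638 -> [638]
  root = 638 == target 638  ** MATCH **
Candidate C: set leaf[5] = 96 -> leaves = [23, 97, 17, 85, 87, 96]
  L0: [23, 97, 17, 85, 87, 96]
  L1: h(23,97)=(23*31+97)%997=810 h(17,85)=(17*31+85)%997=612 h(87,96)=(87*31+96)%997=799 -> [810, 612, 799]
  L2: h(810,612)=(810*31+612)%997=797 h(799,799)=(799*31+799)%997=643 -> [797, 643]
  L3: h(797,643)=(797*31+643)%997=425 -> [425]
  root = 425 != target 638
Candidate D: set leaf[1] = 18 -> leaves = [23, 18, 17, 85, 87, 70]
  L0: [23, 18, 17, 85, 87, 70]
  L1: h(23,18)=(23*31+18)%997=731 h(17,85)=(17*31+85)%997=612 h(87,70)=(87*31+70)%997=773 -> [731, 612, 773]
  L2: h(731,612)=(731*31+612)%997=342 h(773,773)=(773*31+773)%997=808 -> [342, 808]
  L3: h(342,808)=(342*31+808)%997=443 -> [443]
  root = 443 != target 638
Candidate B produces the target root.

Answer: B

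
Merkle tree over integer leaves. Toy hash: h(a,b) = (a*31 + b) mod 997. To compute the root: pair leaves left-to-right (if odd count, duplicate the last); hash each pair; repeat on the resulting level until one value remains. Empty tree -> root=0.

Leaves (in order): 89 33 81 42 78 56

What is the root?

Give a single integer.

Answer: 970

Derivation:
L0: [89, 33, 81, 42, 78, 56]
L1: h(89,33)=(89*31+33)%997=798 h(81,42)=(81*31+42)%997=559 h(78,56)=(78*31+56)%997=480 -> [798, 559, 480]
L2: h(798,559)=(798*31+559)%997=372 h(480,480)=(480*31+480)%997=405 -> [372, 405]
L3: h(372,405)=(372*31+405)%997=970 -> [970]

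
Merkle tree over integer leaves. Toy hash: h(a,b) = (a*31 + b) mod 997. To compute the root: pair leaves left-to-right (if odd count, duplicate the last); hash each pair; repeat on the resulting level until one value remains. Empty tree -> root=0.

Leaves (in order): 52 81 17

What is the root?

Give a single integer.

Answer: 186

Derivation:
L0: [52, 81, 17]
L1: h(52,81)=(52*31+81)%997=696 h(17,17)=(17*31+17)%997=544 -> [696, 544]
L2: h(696,544)=(696*31+544)%997=186 -> [186]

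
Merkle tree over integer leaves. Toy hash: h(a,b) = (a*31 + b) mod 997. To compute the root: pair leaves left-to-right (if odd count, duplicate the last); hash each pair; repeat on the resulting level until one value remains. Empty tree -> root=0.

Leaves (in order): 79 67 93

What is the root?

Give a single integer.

Answer: 215

Derivation:
L0: [79, 67, 93]
L1: h(79,67)=(79*31+67)%997=522 h(93,93)=(93*31+93)%997=982 -> [522, 982]
L2: h(522,982)=(522*31+982)%997=215 -> [215]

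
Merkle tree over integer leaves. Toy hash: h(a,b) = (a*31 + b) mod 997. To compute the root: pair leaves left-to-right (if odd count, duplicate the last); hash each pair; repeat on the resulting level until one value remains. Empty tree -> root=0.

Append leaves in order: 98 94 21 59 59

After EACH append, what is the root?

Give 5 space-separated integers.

Answer: 98 141 58 96 581

Derivation:
After append 98 (leaves=[98]):
  L0: [98]
  root=98
After append 94 (leaves=[98, 94]):
  L0: [98, 94]
  L1: h(98,94)=(98*31+94)%997=141 -> [141]
  root=141
After append 21 (leaves=[98, 94, 21]):
  L0: [98, 94, 21]
  L1: h(98,94)=(98*31+94)%997=141 h(21,21)=(21*31+21)%997=672 -> [141, 672]
  L2: h(141,672)=(141*31+672)%997=58 -> [58]
  root=58
After append 59 (leaves=[98, 94, 21, 59]):
  L0: [98, 94, 21, 59]
  L1: h(98,94)=(98*31+94)%997=141 h(21,59)=(21*31+59)%997=710 -> [141, 710]
  L2: h(141,710)=(141*31+710)%997=96 -> [96]
  root=96
After append 59 (leaves=[98, 94, 21, 59, 59]):
  L0: [98, 94, 21, 59, 59]
  L1: h(98,94)=(98*31+94)%997=141 h(21,59)=(21*31+59)%997=710 h(59,59)=(59*31+59)%997=891 -> [141, 710, 891]
  L2: h(141,710)=(141*31+710)%997=96 h(891,891)=(891*31+891)%997=596 -> [96, 596]
  L3: h(96,596)=(96*31+596)%997=581 -> [581]
  root=581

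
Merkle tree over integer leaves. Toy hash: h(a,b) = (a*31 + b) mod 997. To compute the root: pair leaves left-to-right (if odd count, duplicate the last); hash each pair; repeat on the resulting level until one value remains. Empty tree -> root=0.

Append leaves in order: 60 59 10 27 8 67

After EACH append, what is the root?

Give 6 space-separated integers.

Answer: 60 922 986 6 402 296

Derivation:
After append 60 (leaves=[60]):
  L0: [60]
  root=60
After append 59 (leaves=[60, 59]):
  L0: [60, 59]
  L1: h(60,59)=(60*31+59)%997=922 -> [922]
  root=922
After append 10 (leaves=[60, 59, 10]):
  L0: [60, 59, 10]
  L1: h(60,59)=(60*31+59)%997=922 h(10,10)=(10*31+10)%997=320 -> [922, 320]
  L2: h(922,320)=(922*31+320)%997=986 -> [986]
  root=986
After append 27 (leaves=[60, 59, 10, 27]):
  L0: [60, 59, 10, 27]
  L1: h(60,59)=(60*31+59)%997=922 h(10,27)=(10*31+27)%997=337 -> [922, 337]
  L2: h(922,337)=(922*31+337)%997=6 -> [6]
  root=6
After append 8 (leaves=[60, 59, 10, 27, 8]):
  L0: [60, 59, 10, 27, 8]
  L1: h(60,59)=(60*31+59)%997=922 h(10,27)=(10*31+27)%997=337 h(8,8)=(8*31+8)%997=256 -> [922, 337, 256]
  L2: h(922,337)=(922*31+337)%997=6 h(256,256)=(256*31+256)%997=216 -> [6, 216]
  L3: h(6,216)=(6*31+216)%997=402 -> [402]
  root=402
After append 67 (leaves=[60, 59, 10, 27, 8, 67]):
  L0: [60, 59, 10, 27, 8, 67]
  L1: h(60,59)=(60*31+59)%997=922 h(10,27)=(10*31+27)%997=337 h(8,67)=(8*31+67)%997=315 -> [922, 337, 315]
  L2: h(922,337)=(922*31+337)%997=6 h(315,315)=(315*31+315)%997=110 -> [6, 110]
  L3: h(6,110)=(6*31+110)%997=296 -> [296]
  root=296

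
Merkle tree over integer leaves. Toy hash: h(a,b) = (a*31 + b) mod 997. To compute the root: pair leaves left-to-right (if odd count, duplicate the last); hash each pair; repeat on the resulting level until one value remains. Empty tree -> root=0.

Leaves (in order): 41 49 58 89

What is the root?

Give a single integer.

Answer: 933

Derivation:
L0: [41, 49, 58, 89]
L1: h(41,49)=(41*31+49)%997=323 h(58,89)=(58*31+89)%997=890 -> [323, 890]
L2: h(323,890)=(323*31+890)%997=933 -> [933]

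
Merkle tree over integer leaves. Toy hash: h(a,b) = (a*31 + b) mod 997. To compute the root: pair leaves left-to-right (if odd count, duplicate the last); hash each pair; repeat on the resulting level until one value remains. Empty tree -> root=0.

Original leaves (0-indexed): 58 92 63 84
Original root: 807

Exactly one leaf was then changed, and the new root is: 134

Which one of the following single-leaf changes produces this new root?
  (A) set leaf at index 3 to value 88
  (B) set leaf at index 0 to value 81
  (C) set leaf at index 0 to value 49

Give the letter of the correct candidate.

Original leaves: [58, 92, 63, 84]
Target new root: 134
Try each candidate change and compute the resulting root:
Candidate A: set leaf[3] = 88 -> leaves = [58, 92, 63, 88]
  L0: [58, 92, 63, 88]
  L1: h(58,92)=(58*31+92)%997=893 h(63,88)=(63*31+88)%997=47 -> [893, 47]
  L2: h(893,47)=(893*31+47)%997=811 -> [811]
  root = 811 != target 134
Candidate B: set leaf[0] = 81 -> leaves = [81, 92, 63, 84]
  L0: [81, 92, 63, 84]
  L1: h(81,92)=(81*31+92)%997=609 h(63,84)=(63*31+84)%997=43 -> [609, 43]
  L2: h(609,43)=(609*31+43)%997=976 -> [976]
  root = 976 != target 134
Candidate C: set leaf[0] = 49 -> leaves = [49, 92, 63, 84]
  L0: [49, 92, 63, 84]
  L1: h(49,92)=(49*31+92)%997=614 h(63,84)=(63*31+84)%997=43 -> [614, 43]
  L2: h(614,43)=(614*31+43)%997=134 -> [134]
  root = 134 == target 134  ** MATCH **
Candidate C produces the target root.

Answer: C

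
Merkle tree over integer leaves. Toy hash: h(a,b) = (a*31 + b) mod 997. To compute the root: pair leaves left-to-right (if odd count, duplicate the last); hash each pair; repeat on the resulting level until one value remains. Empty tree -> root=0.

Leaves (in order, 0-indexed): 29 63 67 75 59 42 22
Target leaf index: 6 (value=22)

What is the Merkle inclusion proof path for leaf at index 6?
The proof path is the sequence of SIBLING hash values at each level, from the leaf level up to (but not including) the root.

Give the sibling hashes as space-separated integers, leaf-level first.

L0 (leaves): [29, 63, 67, 75, 59, 42, 22], target index=6
L1: h(29,63)=(29*31+63)%997=962 [pair 0] h(67,75)=(67*31+75)%997=158 [pair 1] h(59,42)=(59*31+42)%997=874 [pair 2] h(22,22)=(22*31+22)%997=704 [pair 3] -> [962, 158, 874, 704]
  Sibling for proof at L0: 22
L2: h(962,158)=(962*31+158)%997=70 [pair 0] h(874,704)=(874*31+704)%997=879 [pair 1] -> [70, 879]
  Sibling for proof at L1: 874
L3: h(70,879)=(70*31+879)%997=58 [pair 0] -> [58]
  Sibling for proof at L2: 70
Root: 58
Proof path (sibling hashes from leaf to root): [22, 874, 70]

Answer: 22 874 70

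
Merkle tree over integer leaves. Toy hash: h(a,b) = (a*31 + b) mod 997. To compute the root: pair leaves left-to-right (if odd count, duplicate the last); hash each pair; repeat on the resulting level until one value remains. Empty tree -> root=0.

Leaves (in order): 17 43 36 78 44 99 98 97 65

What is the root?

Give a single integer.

Answer: 830

Derivation:
L0: [17, 43, 36, 78, 44, 99, 98, 97, 65]
L1: h(17,43)=(17*31+43)%997=570 h(36,78)=(36*31+78)%997=197 h(44,99)=(44*31+99)%997=466 h(98,97)=(98*31+97)%997=144 h(65,65)=(65*31+65)%997=86 -> [570, 197, 466, 144, 86]
L2: h(570,197)=(570*31+197)%997=918 h(466,144)=(466*31+144)%997=632 h(86,86)=(86*31+86)%997=758 -> [918, 632, 758]
L3: h(918,632)=(918*31+632)%997=177 h(758,758)=(758*31+758)%997=328 -> [177, 328]
L4: h(177,328)=(177*31+328)%997=830 -> [830]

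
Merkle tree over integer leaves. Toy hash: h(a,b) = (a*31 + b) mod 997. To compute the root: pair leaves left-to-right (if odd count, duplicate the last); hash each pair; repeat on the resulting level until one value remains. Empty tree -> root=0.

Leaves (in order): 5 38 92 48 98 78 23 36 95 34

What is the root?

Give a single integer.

L0: [5, 38, 92, 48, 98, 78, 23, 36, 95, 34]
L1: h(5,38)=(5*31+38)%997=193 h(92,48)=(92*31+48)%997=906 h(98,78)=(98*31+78)%997=125 h(23,36)=(23*31+36)%997=749 h(95,34)=(95*31+34)%997=985 -> [193, 906, 125, 749, 985]
L2: h(193,906)=(193*31+906)%997=907 h(125,749)=(125*31+749)%997=636 h(985,985)=(985*31+985)%997=613 -> [907, 636, 613]
L3: h(907,636)=(907*31+636)%997=837 h(613,613)=(613*31+613)%997=673 -> [837, 673]
L4: h(837,673)=(837*31+673)%997=698 -> [698]

Answer: 698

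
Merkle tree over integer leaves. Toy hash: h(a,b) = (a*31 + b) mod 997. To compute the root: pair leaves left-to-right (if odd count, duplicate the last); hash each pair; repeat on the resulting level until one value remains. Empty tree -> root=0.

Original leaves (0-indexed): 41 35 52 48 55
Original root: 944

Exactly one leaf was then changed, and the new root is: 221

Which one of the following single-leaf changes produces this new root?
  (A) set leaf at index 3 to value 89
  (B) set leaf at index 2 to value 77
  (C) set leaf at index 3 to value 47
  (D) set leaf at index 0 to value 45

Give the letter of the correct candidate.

Original leaves: [41, 35, 52, 48, 55]
Target new root: 221
Try each candidate change and compute the resulting root:
Candidate A: set leaf[3] = 89 -> leaves = [41, 35, 52, 89, 55]
  L0: [41, 35, 52, 89, 55]
  L1: h(41,35)=(41*31+35)%997=309 h(52,89)=(52*31+89)%997=704 h(55,55)=(55*31+55)%997=763 -> [309, 704, 763]
  L2: h(309,704)=(309*31+704)%997=313 h(763,763)=(763*31+763)%997=488 -> [313, 488]
  L3: h(313,488)=(313*31+488)%997=221 -> [221]
  root = 221 == target 221  ** MATCH **
Candidate B: set leaf[2] = 77 -> leaves = [41, 35, 77, 48, 55]
  L0: [41, 35, 77, 48, 55]
  L1: h(41,35)=(41*31+35)%997=309 h(77,48)=(77*31+48)%997=441 h(55,55)=(55*31+55)%997=763 -> [309, 441, 763]
  L2: h(309,441)=(309*31+441)%997=50 h(763,763)=(763*31+763)%997=488 -> [50, 488]
  L3: h(50,488)=(50*31+488)%997=44 -> [44]
  root = 44 != target 221
Candidate C: set leaf[3] = 47 -> leaves = [41, 35, 52, 47, 55]
  L0: [41, 35, 52, 47, 55]
  L1: h(41,35)=(41*31+35)%997=309 h(52,47)=(52*31+47)%997=662 h(55,55)=(55*31+55)%997=763 -> [309, 662, 763]
  L2: h(309,662)=(309*31+662)%997=271 h(763,763)=(763*31+763)%997=488 -> [271, 488]
  L3: h(271,488)=(271*31+488)%997=913 -> [913]
  root = 913 != target 221
Candidate D: set leaf[0] = 45 -> leaves = [45, 35, 52, 48, 55]
  L0: [45, 35, 52, 48, 55]
  L1: h(45,35)=(45*31+35)%997=433 h(52,48)=(52*31+48)%997=663 h(55,55)=(55*31+55)%997=763 -> [433, 663, 763]
  L2: h(433,663)=(433*31+663)%997=128 h(763,763)=(763*31+763)%997=488 -> [128, 488]
  L3: h(128,488)=(128*31+488)%997=468 -> [468]
  root = 468 != target 221
Candidate A produces the target root.

Answer: A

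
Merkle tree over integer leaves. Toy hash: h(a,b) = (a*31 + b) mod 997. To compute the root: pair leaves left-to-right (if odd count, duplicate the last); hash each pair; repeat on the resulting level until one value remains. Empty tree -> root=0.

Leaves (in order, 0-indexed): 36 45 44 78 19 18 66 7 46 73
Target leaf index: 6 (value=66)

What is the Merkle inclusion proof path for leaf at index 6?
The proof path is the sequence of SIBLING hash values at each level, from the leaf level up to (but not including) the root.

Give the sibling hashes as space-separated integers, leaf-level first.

L0 (leaves): [36, 45, 44, 78, 19, 18, 66, 7, 46, 73], target index=6
L1: h(36,45)=(36*31+45)%997=164 [pair 0] h(44,78)=(44*31+78)%997=445 [pair 1] h(19,18)=(19*31+18)%997=607 [pair 2] h(66,7)=(66*31+7)%997=59 [pair 3] h(46,73)=(46*31+73)%997=502 [pair 4] -> [164, 445, 607, 59, 502]
  Sibling for proof at L0: 7
L2: h(164,445)=(164*31+445)%997=544 [pair 0] h(607,59)=(607*31+59)%997=930 [pair 1] h(502,502)=(502*31+502)%997=112 [pair 2] -> [544, 930, 112]
  Sibling for proof at L1: 607
L3: h(544,930)=(544*31+930)%997=845 [pair 0] h(112,112)=(112*31+112)%997=593 [pair 1] -> [845, 593]
  Sibling for proof at L2: 544
L4: h(845,593)=(845*31+593)%997=866 [pair 0] -> [866]
  Sibling for proof at L3: 593
Root: 866
Proof path (sibling hashes from leaf to root): [7, 607, 544, 593]

Answer: 7 607 544 593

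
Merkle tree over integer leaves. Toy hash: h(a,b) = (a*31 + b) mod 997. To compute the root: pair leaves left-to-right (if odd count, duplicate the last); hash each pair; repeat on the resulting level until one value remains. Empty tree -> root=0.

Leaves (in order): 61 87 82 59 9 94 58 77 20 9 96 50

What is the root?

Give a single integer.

Answer: 790

Derivation:
L0: [61, 87, 82, 59, 9, 94, 58, 77, 20, 9, 96, 50]
L1: h(61,87)=(61*31+87)%997=981 h(82,59)=(82*31+59)%997=607 h(9,94)=(9*31+94)%997=373 h(58,77)=(58*31+77)%997=878 h(20,9)=(20*31+9)%997=629 h(96,50)=(96*31+50)%997=35 -> [981, 607, 373, 878, 629, 35]
L2: h(981,607)=(981*31+607)%997=111 h(373,878)=(373*31+878)%997=477 h(629,35)=(629*31+35)%997=591 -> [111, 477, 591]
L3: h(111,477)=(111*31+477)%997=927 h(591,591)=(591*31+591)%997=966 -> [927, 966]
L4: h(927,966)=(927*31+966)%997=790 -> [790]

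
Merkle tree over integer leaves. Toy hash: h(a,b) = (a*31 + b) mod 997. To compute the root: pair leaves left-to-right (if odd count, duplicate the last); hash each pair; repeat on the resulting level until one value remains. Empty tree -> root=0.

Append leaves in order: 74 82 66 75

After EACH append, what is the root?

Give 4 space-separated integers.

Answer: 74 382 993 5

Derivation:
After append 74 (leaves=[74]):
  L0: [74]
  root=74
After append 82 (leaves=[74, 82]):
  L0: [74, 82]
  L1: h(74,82)=(74*31+82)%997=382 -> [382]
  root=382
After append 66 (leaves=[74, 82, 66]):
  L0: [74, 82, 66]
  L1: h(74,82)=(74*31+82)%997=382 h(66,66)=(66*31+66)%997=118 -> [382, 118]
  L2: h(382,118)=(382*31+118)%997=993 -> [993]
  root=993
After append 75 (leaves=[74, 82, 66, 75]):
  L0: [74, 82, 66, 75]
  L1: h(74,82)=(74*31+82)%997=382 h(66,75)=(66*31+75)%997=127 -> [382, 127]
  L2: h(382,127)=(382*31+127)%997=5 -> [5]
  root=5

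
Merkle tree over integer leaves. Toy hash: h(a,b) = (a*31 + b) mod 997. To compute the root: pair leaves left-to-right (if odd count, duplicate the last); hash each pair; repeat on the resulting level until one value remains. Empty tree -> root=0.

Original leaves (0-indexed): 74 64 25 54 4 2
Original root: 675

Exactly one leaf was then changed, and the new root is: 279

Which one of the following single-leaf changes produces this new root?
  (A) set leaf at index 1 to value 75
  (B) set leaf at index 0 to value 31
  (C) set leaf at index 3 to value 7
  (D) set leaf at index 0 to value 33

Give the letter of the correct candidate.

Original leaves: [74, 64, 25, 54, 4, 2]
Target new root: 279
Try each candidate change and compute the resulting root:
Candidate A: set leaf[1] = 75 -> leaves = [74, 75, 25, 54, 4, 2]
  L0: [74, 75, 25, 54, 4, 2]
  L1: h(74,75)=(74*31+75)%997=375 h(25,54)=(25*31+54)%997=829 h(4,2)=(4*31+2)%997=126 -> [375, 829, 126]
  L2: h(375,829)=(375*31+829)%997=490 h(126,126)=(126*31+126)%997=44 -> [490, 44]
  L3: h(490,44)=(490*31+44)%997=279 -> [279]
  root = 279 == target 279  ** MATCH **
Candidate B: set leaf[0] = 31 -> leaves = [31, 64, 25, 54, 4, 2]
  L0: [31, 64, 25, 54, 4, 2]
  L1: h(31,64)=(31*31+64)%997=28 h(25,54)=(25*31+54)%997=829 h(4,2)=(4*31+2)%997=126 -> [28, 829, 126]
  L2: h(28,829)=(28*31+829)%997=700 h(126,126)=(126*31+126)%997=44 -> [700, 44]
  L3: h(700,44)=(700*31+44)%997=807 -> [807]
  root = 807 != target 279
Candidate C: set leaf[3] = 7 -> leaves = [74, 64, 25, 7, 4, 2]
  L0: [74, 64, 25, 7, 4, 2]
  L1: h(74,64)=(74*31+64)%997=364 h(25,7)=(25*31+7)%997=782 h(4,2)=(4*31+2)%997=126 -> [364, 782, 126]
  L2: h(364,782)=(364*31+782)%997=102 h(126,126)=(126*31+126)%997=44 -> [102, 44]
  L3: h(102,44)=(102*31+44)%997=215 -> [215]
  root = 215 != target 279
Candidate D: set leaf[0] = 33 -> leaves = [33, 64, 25, 54, 4, 2]
  L0: [33, 64, 25, 54, 4, 2]
  L1: h(33,64)=(33*31+64)%997=90 h(25,54)=(25*31+54)%997=829 h(4,2)=(4*31+2)%997=126 -> [90, 829, 126]
  L2: h(90,829)=(90*31+829)%997=628 h(126,126)=(126*31+126)%997=44 -> [628, 44]
  L3: h(628,44)=(628*31+44)%997=569 -> [569]
  root = 569 != target 279
Candidate A produces the target root.

Answer: A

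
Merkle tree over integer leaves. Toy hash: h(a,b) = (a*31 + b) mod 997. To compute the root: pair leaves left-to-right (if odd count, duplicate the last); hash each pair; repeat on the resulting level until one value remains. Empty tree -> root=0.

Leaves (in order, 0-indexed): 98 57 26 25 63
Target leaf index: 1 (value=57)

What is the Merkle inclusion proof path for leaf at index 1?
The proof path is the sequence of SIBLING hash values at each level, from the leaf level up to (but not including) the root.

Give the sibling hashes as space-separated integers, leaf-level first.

L0 (leaves): [98, 57, 26, 25, 63], target index=1
L1: h(98,57)=(98*31+57)%997=104 [pair 0] h(26,25)=(26*31+25)%997=831 [pair 1] h(63,63)=(63*31+63)%997=22 [pair 2] -> [104, 831, 22]
  Sibling for proof at L0: 98
L2: h(104,831)=(104*31+831)%997=67 [pair 0] h(22,22)=(22*31+22)%997=704 [pair 1] -> [67, 704]
  Sibling for proof at L1: 831
L3: h(67,704)=(67*31+704)%997=787 [pair 0] -> [787]
  Sibling for proof at L2: 704
Root: 787
Proof path (sibling hashes from leaf to root): [98, 831, 704]

Answer: 98 831 704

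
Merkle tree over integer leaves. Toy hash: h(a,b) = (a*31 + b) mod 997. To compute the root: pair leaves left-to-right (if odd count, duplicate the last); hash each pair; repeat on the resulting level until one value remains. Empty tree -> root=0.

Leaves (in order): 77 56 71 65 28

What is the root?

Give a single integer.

L0: [77, 56, 71, 65, 28]
L1: h(77,56)=(77*31+56)%997=449 h(71,65)=(71*31+65)%997=272 h(28,28)=(28*31+28)%997=896 -> [449, 272, 896]
L2: h(449,272)=(449*31+272)%997=233 h(896,896)=(896*31+896)%997=756 -> [233, 756]
L3: h(233,756)=(233*31+756)%997=3 -> [3]

Answer: 3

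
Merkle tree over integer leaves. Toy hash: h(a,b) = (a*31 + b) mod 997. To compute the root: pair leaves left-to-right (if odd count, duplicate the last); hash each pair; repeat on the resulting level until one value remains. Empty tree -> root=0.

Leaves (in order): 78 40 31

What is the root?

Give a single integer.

L0: [78, 40, 31]
L1: h(78,40)=(78*31+40)%997=464 h(31,31)=(31*31+31)%997=992 -> [464, 992]
L2: h(464,992)=(464*31+992)%997=421 -> [421]

Answer: 421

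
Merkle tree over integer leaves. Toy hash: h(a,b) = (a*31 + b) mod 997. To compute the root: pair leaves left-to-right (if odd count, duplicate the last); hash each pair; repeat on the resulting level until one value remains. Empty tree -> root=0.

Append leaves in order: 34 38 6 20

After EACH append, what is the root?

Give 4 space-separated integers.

After append 34 (leaves=[34]):
  L0: [34]
  root=34
After append 38 (leaves=[34, 38]):
  L0: [34, 38]
  L1: h(34,38)=(34*31+38)%997=95 -> [95]
  root=95
After append 6 (leaves=[34, 38, 6]):
  L0: [34, 38, 6]
  L1: h(34,38)=(34*31+38)%997=95 h(6,6)=(6*31+6)%997=192 -> [95, 192]
  L2: h(95,192)=(95*31+192)%997=146 -> [146]
  root=146
After append 20 (leaves=[34, 38, 6, 20]):
  L0: [34, 38, 6, 20]
  L1: h(34,38)=(34*31+38)%997=95 h(6,20)=(6*31+20)%997=206 -> [95, 206]
  L2: h(95,206)=(95*31+206)%997=160 -> [160]
  root=160

Answer: 34 95 146 160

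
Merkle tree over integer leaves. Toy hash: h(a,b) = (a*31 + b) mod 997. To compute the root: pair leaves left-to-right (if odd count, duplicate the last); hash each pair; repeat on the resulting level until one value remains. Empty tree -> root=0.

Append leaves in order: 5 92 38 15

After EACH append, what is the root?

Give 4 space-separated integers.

After append 5 (leaves=[5]):
  L0: [5]
  root=5
After append 92 (leaves=[5, 92]):
  L0: [5, 92]
  L1: h(5,92)=(5*31+92)%997=247 -> [247]
  root=247
After append 38 (leaves=[5, 92, 38]):
  L0: [5, 92, 38]
  L1: h(5,92)=(5*31+92)%997=247 h(38,38)=(38*31+38)%997=219 -> [247, 219]
  L2: h(247,219)=(247*31+219)%997=897 -> [897]
  root=897
After append 15 (leaves=[5, 92, 38, 15]):
  L0: [5, 92, 38, 15]
  L1: h(5,92)=(5*31+92)%997=247 h(38,15)=(38*31+15)%997=196 -> [247, 196]
  L2: h(247,196)=(247*31+196)%997=874 -> [874]
  root=874

Answer: 5 247 897 874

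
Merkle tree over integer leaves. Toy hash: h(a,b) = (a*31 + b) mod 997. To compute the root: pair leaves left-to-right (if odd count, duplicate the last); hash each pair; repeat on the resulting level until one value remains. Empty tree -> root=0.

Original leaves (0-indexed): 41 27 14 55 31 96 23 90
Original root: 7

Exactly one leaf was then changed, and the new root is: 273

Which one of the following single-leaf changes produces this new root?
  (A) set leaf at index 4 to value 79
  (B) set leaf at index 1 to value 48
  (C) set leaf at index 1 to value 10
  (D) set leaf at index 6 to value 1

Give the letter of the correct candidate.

Answer: A

Derivation:
Original leaves: [41, 27, 14, 55, 31, 96, 23, 90]
Target new root: 273
Try each candidate change and compute the resulting root:
Candidate A: set leaf[4] = 79 -> leaves = [41, 27, 14, 55, 79, 96, 23, 90]
  L0: [41, 27, 14, 55, 79, 96, 23, 90]
  L1: h(41,27)=(41*31+27)%997=301 h(14,55)=(14*31+55)%997=489 h(79,96)=(79*31+96)%997=551 h(23,90)=(23*31+90)%997=803 -> [301, 489, 551, 803]
  L2: h(301,489)=(301*31+489)%997=847 h(551,803)=(551*31+803)%997=935 -> [847, 935]
  L3: h(847,935)=(847*31+935)%997=273 -> [273]
  root = 273 == target 273  ** MATCH **
Candidate B: set leaf[1] = 48 -> leaves = [41, 48, 14, 55, 31, 96, 23, 90]
  L0: [41, 48, 14, 55, 31, 96, 23, 90]
  L1: h(41,48)=(41*31+48)%997=322 h(14,55)=(14*31+55)%997=489 h(31,96)=(31*31+96)%997=60 h(23,90)=(23*31+90)%997=803 -> [322, 489, 60, 803]
  L2: h(322,489)=(322*31+489)%997=501 h(60,803)=(60*31+803)%997=669 -> [501, 669]
  L3: h(501,669)=(501*31+669)%997=248 -> [248]
  root = 248 != target 273
Candidate C: set leaf[1] = 10 -> leaves = [41, 10, 14, 55, 31, 96, 23, 90]
  L0: [41, 10, 14, 55, 31, 96, 23, 90]
  L1: h(41,10)=(41*31+10)%997=284 h(14,55)=(14*31+55)%997=489 h(31,96)=(31*31+96)%997=60 h(23,90)=(23*31+90)%997=803 -> [284, 489, 60, 803]
  L2: h(284,489)=(284*31+489)%997=320 h(60,803)=(60*31+803)%997=669 -> [320, 669]
  L3: h(320,669)=(320*31+669)%997=619 -> [619]
  root = 619 != target 273
Candidate D: set leaf[6] = 1 -> leaves = [41, 27, 14, 55, 31, 96, 1, 90]
  L0: [41, 27, 14, 55, 31, 96, 1, 90]
  L1: h(41,27)=(41*31+27)%997=301 h(14,55)=(14*31+55)%997=489 h(31,96)=(31*31+96)%997=60 h(1,90)=(1*31+90)%997=121 -> [301, 489, 60, 121]
  L2: h(301,489)=(301*31+489)%997=847 h(60,121)=(60*31+121)%997=984 -> [847, 984]
  L3: h(847,984)=(847*31+984)%997=322 -> [322]
  root = 322 != target 273
Candidate A produces the target root.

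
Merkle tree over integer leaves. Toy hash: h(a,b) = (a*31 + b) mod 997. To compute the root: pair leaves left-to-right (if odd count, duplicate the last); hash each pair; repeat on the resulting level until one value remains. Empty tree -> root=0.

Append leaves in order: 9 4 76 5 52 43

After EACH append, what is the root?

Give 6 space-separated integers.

Answer: 9 283 238 167 599 311

Derivation:
After append 9 (leaves=[9]):
  L0: [9]
  root=9
After append 4 (leaves=[9, 4]):
  L0: [9, 4]
  L1: h(9,4)=(9*31+4)%997=283 -> [283]
  root=283
After append 76 (leaves=[9, 4, 76]):
  L0: [9, 4, 76]
  L1: h(9,4)=(9*31+4)%997=283 h(76,76)=(76*31+76)%997=438 -> [283, 438]
  L2: h(283,438)=(283*31+438)%997=238 -> [238]
  root=238
After append 5 (leaves=[9, 4, 76, 5]):
  L0: [9, 4, 76, 5]
  L1: h(9,4)=(9*31+4)%997=283 h(76,5)=(76*31+5)%997=367 -> [283, 367]
  L2: h(283,367)=(283*31+367)%997=167 -> [167]
  root=167
After append 52 (leaves=[9, 4, 76, 5, 52]):
  L0: [9, 4, 76, 5, 52]
  L1: h(9,4)=(9*31+4)%997=283 h(76,5)=(76*31+5)%997=367 h(52,52)=(52*31+52)%997=667 -> [283, 367, 667]
  L2: h(283,367)=(283*31+367)%997=167 h(667,667)=(667*31+667)%997=407 -> [167, 407]
  L3: h(167,407)=(167*31+407)%997=599 -> [599]
  root=599
After append 43 (leaves=[9, 4, 76, 5, 52, 43]):
  L0: [9, 4, 76, 5, 52, 43]
  L1: h(9,4)=(9*31+4)%997=283 h(76,5)=(76*31+5)%997=367 h(52,43)=(52*31+43)%997=658 -> [283, 367, 658]
  L2: h(283,367)=(283*31+367)%997=167 h(658,658)=(658*31+658)%997=119 -> [167, 119]
  L3: h(167,119)=(167*31+119)%997=311 -> [311]
  root=311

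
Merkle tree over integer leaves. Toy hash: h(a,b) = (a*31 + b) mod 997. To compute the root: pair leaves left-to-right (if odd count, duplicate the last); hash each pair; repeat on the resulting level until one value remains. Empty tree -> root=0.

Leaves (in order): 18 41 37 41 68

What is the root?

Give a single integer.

Answer: 151

Derivation:
L0: [18, 41, 37, 41, 68]
L1: h(18,41)=(18*31+41)%997=599 h(37,41)=(37*31+41)%997=191 h(68,68)=(68*31+68)%997=182 -> [599, 191, 182]
L2: h(599,191)=(599*31+191)%997=814 h(182,182)=(182*31+182)%997=839 -> [814, 839]
L3: h(814,839)=(814*31+839)%997=151 -> [151]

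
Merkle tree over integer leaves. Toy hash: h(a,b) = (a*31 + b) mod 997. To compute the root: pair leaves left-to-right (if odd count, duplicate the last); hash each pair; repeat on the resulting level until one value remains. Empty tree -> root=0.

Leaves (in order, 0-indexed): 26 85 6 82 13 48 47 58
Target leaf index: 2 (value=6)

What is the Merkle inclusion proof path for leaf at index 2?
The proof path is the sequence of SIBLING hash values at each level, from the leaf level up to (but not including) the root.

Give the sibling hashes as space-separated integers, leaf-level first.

Answer: 82 891 541

Derivation:
L0 (leaves): [26, 85, 6, 82, 13, 48, 47, 58], target index=2
L1: h(26,85)=(26*31+85)%997=891 [pair 0] h(6,82)=(6*31+82)%997=268 [pair 1] h(13,48)=(13*31+48)%997=451 [pair 2] h(47,58)=(47*31+58)%997=518 [pair 3] -> [891, 268, 451, 518]
  Sibling for proof at L0: 82
L2: h(891,268)=(891*31+268)%997=970 [pair 0] h(451,518)=(451*31+518)%997=541 [pair 1] -> [970, 541]
  Sibling for proof at L1: 891
L3: h(970,541)=(970*31+541)%997=701 [pair 0] -> [701]
  Sibling for proof at L2: 541
Root: 701
Proof path (sibling hashes from leaf to root): [82, 891, 541]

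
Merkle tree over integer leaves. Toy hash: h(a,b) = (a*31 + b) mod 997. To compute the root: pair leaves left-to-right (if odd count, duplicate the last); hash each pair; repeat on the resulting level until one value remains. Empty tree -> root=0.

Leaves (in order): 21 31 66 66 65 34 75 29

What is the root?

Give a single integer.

Answer: 114

Derivation:
L0: [21, 31, 66, 66, 65, 34, 75, 29]
L1: h(21,31)=(21*31+31)%997=682 h(66,66)=(66*31+66)%997=118 h(65,34)=(65*31+34)%997=55 h(75,29)=(75*31+29)%997=360 -> [682, 118, 55, 360]
L2: h(682,118)=(682*31+118)%997=323 h(55,360)=(55*31+360)%997=71 -> [323, 71]
L3: h(323,71)=(323*31+71)%997=114 -> [114]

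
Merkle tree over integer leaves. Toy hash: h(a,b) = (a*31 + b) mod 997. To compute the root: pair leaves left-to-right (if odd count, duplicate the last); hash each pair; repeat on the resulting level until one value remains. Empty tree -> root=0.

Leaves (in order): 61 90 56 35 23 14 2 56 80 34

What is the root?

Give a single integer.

Answer: 104

Derivation:
L0: [61, 90, 56, 35, 23, 14, 2, 56, 80, 34]
L1: h(61,90)=(61*31+90)%997=984 h(56,35)=(56*31+35)%997=774 h(23,14)=(23*31+14)%997=727 h(2,56)=(2*31+56)%997=118 h(80,34)=(80*31+34)%997=520 -> [984, 774, 727, 118, 520]
L2: h(984,774)=(984*31+774)%997=371 h(727,118)=(727*31+118)%997=721 h(520,520)=(520*31+520)%997=688 -> [371, 721, 688]
L3: h(371,721)=(371*31+721)%997=258 h(688,688)=(688*31+688)%997=82 -> [258, 82]
L4: h(258,82)=(258*31+82)%997=104 -> [104]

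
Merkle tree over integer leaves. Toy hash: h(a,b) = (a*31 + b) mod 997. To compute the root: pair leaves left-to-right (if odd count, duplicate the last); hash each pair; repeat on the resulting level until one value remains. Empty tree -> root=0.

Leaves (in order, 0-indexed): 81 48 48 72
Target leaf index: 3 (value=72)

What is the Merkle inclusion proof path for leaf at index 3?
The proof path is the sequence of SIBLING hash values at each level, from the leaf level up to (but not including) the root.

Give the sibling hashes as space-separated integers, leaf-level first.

L0 (leaves): [81, 48, 48, 72], target index=3
L1: h(81,48)=(81*31+48)%997=565 [pair 0] h(48,72)=(48*31+72)%997=563 [pair 1] -> [565, 563]
  Sibling for proof at L0: 48
L2: h(565,563)=(565*31+563)%997=132 [pair 0] -> [132]
  Sibling for proof at L1: 565
Root: 132
Proof path (sibling hashes from leaf to root): [48, 565]

Answer: 48 565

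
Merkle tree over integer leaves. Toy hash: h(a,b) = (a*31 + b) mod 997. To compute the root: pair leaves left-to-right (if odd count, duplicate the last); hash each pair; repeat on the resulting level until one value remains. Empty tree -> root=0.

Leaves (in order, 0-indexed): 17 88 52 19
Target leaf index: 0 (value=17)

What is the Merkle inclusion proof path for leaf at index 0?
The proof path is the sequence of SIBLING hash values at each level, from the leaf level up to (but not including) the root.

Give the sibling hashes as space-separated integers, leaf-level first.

L0 (leaves): [17, 88, 52, 19], target index=0
L1: h(17,88)=(17*31+88)%997=615 [pair 0] h(52,19)=(52*31+19)%997=634 [pair 1] -> [615, 634]
  Sibling for proof at L0: 88
L2: h(615,634)=(615*31+634)%997=756 [pair 0] -> [756]
  Sibling for proof at L1: 634
Root: 756
Proof path (sibling hashes from leaf to root): [88, 634]

Answer: 88 634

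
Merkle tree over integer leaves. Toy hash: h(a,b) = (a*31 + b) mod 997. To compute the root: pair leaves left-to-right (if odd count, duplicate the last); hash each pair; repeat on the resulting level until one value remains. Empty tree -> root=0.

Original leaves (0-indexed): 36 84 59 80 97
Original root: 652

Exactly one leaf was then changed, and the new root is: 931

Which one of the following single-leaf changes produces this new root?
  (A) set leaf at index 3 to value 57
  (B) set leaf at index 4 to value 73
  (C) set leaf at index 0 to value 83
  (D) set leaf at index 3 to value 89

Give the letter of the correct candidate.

Answer: D

Derivation:
Original leaves: [36, 84, 59, 80, 97]
Target new root: 931
Try each candidate change and compute the resulting root:
Candidate A: set leaf[3] = 57 -> leaves = [36, 84, 59, 57, 97]
  L0: [36, 84, 59, 57, 97]
  L1: h(36,84)=(36*31+84)%997=203 h(59,57)=(59*31+57)%997=889 h(97,97)=(97*31+97)%997=113 -> [203, 889, 113]
  L2: h(203,889)=(203*31+889)%997=203 h(113,113)=(113*31+113)%997=625 -> [203, 625]
  L3: h(203,625)=(203*31+625)%997=936 -> [936]
  root = 936 != target 931
Candidate B: set leaf[4] = 73 -> leaves = [36, 84, 59, 80, 73]
  L0: [36, 84, 59, 80, 73]
  L1: h(36,84)=(36*31+84)%997=203 h(59,80)=(59*31+80)%997=912 h(73,73)=(73*31+73)%997=342 -> [203, 912, 342]
  L2: h(203,912)=(203*31+912)%997=226 h(342,342)=(342*31+342)%997=974 -> [226, 974]
  L3: h(226,974)=(226*31+974)%997=4 -> [4]
  root = 4 != target 931
Candidate C: set leaf[0] = 83 -> leaves = [83, 84, 59, 80, 97]
  L0: [83, 84, 59, 80, 97]
  L1: h(83,84)=(83*31+84)%997=663 h(59,80)=(59*31+80)%997=912 h(97,97)=(97*31+97)%997=113 -> [663, 912, 113]
  L2: h(663,912)=(663*31+912)%997=528 h(113,113)=(113*31+113)%997=625 -> [528, 625]
  L3: h(528,625)=(528*31+625)%997=44 -> [44]
  root = 44 != target 931
Candidate D: set leaf[3] = 89 -> leaves = [36, 84, 59, 89, 97]
  L0: [36, 84, 59, 89, 97]
  L1: h(36,84)=(36*31+84)%997=203 h(59,89)=(59*31+89)%997=921 h(97,97)=(97*31+97)%997=113 -> [203, 921, 113]
  L2: h(203,921)=(203*31+921)%997=235 h(113,113)=(113*31+113)%997=625 -> [235, 625]
  L3: h(235,625)=(235*31+625)%997=931 -> [931]
  root = 931 == target 931  ** MATCH **
Candidate D produces the target root.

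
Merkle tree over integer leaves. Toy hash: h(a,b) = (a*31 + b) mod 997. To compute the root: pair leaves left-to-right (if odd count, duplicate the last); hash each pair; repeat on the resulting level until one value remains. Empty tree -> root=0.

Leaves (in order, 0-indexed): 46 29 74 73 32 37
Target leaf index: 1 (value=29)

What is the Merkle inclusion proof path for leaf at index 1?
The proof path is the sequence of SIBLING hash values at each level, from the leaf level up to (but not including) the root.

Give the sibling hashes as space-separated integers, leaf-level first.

Answer: 46 373 27

Derivation:
L0 (leaves): [46, 29, 74, 73, 32, 37], target index=1
L1: h(46,29)=(46*31+29)%997=458 [pair 0] h(74,73)=(74*31+73)%997=373 [pair 1] h(32,37)=(32*31+37)%997=32 [pair 2] -> [458, 373, 32]
  Sibling for proof at L0: 46
L2: h(458,373)=(458*31+373)%997=613 [pair 0] h(32,32)=(32*31+32)%997=27 [pair 1] -> [613, 27]
  Sibling for proof at L1: 373
L3: h(613,27)=(613*31+27)%997=87 [pair 0] -> [87]
  Sibling for proof at L2: 27
Root: 87
Proof path (sibling hashes from leaf to root): [46, 373, 27]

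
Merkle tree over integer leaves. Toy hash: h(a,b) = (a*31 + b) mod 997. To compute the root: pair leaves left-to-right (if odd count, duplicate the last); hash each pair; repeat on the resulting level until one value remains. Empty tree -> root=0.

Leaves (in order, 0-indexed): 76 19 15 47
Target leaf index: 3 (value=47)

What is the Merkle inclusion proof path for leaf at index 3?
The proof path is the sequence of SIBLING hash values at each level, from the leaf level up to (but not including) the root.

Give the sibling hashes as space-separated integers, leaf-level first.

Answer: 15 381

Derivation:
L0 (leaves): [76, 19, 15, 47], target index=3
L1: h(76,19)=(76*31+19)%997=381 [pair 0] h(15,47)=(15*31+47)%997=512 [pair 1] -> [381, 512]
  Sibling for proof at L0: 15
L2: h(381,512)=(381*31+512)%997=359 [pair 0] -> [359]
  Sibling for proof at L1: 381
Root: 359
Proof path (sibling hashes from leaf to root): [15, 381]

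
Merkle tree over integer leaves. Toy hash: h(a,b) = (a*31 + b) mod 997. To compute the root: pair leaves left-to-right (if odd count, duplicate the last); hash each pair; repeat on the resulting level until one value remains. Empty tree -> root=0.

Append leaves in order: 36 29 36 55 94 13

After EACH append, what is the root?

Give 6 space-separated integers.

After append 36 (leaves=[36]):
  L0: [36]
  root=36
After append 29 (leaves=[36, 29]):
  L0: [36, 29]
  L1: h(36,29)=(36*31+29)%997=148 -> [148]
  root=148
After append 36 (leaves=[36, 29, 36]):
  L0: [36, 29, 36]
  L1: h(36,29)=(36*31+29)%997=148 h(36,36)=(36*31+36)%997=155 -> [148, 155]
  L2: h(148,155)=(148*31+155)%997=755 -> [755]
  root=755
After append 55 (leaves=[36, 29, 36, 55]):
  L0: [36, 29, 36, 55]
  L1: h(36,29)=(36*31+29)%997=148 h(36,55)=(36*31+55)%997=174 -> [148, 174]
  L2: h(148,174)=(148*31+174)%997=774 -> [774]
  root=774
After append 94 (leaves=[36, 29, 36, 55, 94]):
  L0: [36, 29, 36, 55, 94]
  L1: h(36,29)=(36*31+29)%997=148 h(36,55)=(36*31+55)%997=174 h(94,94)=(94*31+94)%997=17 -> [148, 174, 17]
  L2: h(148,174)=(148*31+174)%997=774 h(17,17)=(17*31+17)%997=544 -> [774, 544]
  L3: h(774,544)=(774*31+544)%997=610 -> [610]
  root=610
After append 13 (leaves=[36, 29, 36, 55, 94, 13]):
  L0: [36, 29, 36, 55, 94, 13]
  L1: h(36,29)=(36*31+29)%997=148 h(36,55)=(36*31+55)%997=174 h(94,13)=(94*31+13)%997=933 -> [148, 174, 933]
  L2: h(148,174)=(148*31+174)%997=774 h(933,933)=(933*31+933)%997=943 -> [774, 943]
  L3: h(774,943)=(774*31+943)%997=12 -> [12]
  root=12

Answer: 36 148 755 774 610 12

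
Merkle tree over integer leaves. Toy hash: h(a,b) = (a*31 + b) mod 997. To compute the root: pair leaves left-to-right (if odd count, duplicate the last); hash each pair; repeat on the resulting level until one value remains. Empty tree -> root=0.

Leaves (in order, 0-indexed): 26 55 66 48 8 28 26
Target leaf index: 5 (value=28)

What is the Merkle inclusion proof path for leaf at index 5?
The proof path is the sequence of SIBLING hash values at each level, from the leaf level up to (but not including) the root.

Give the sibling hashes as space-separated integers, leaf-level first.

Answer: 8 832 869

Derivation:
L0 (leaves): [26, 55, 66, 48, 8, 28, 26], target index=5
L1: h(26,55)=(26*31+55)%997=861 [pair 0] h(66,48)=(66*31+48)%997=100 [pair 1] h(8,28)=(8*31+28)%997=276 [pair 2] h(26,26)=(26*31+26)%997=832 [pair 3] -> [861, 100, 276, 832]
  Sibling for proof at L0: 8
L2: h(861,100)=(861*31+100)%997=869 [pair 0] h(276,832)=(276*31+832)%997=415 [pair 1] -> [869, 415]
  Sibling for proof at L1: 832
L3: h(869,415)=(869*31+415)%997=435 [pair 0] -> [435]
  Sibling for proof at L2: 869
Root: 435
Proof path (sibling hashes from leaf to root): [8, 832, 869]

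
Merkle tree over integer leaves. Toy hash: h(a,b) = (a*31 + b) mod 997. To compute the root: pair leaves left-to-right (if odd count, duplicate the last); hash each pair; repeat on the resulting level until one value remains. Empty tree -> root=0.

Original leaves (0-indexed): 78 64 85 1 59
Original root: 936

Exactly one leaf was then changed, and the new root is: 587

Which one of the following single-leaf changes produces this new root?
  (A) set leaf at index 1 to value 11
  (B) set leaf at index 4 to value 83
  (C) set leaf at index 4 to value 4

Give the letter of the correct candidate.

Answer: B

Derivation:
Original leaves: [78, 64, 85, 1, 59]
Target new root: 587
Try each candidate change and compute the resulting root:
Candidate A: set leaf[1] = 11 -> leaves = [78, 11, 85, 1, 59]
  L0: [78, 11, 85, 1, 59]
  L1: h(78,11)=(78*31+11)%997=435 h(85,1)=(85*31+1)%997=642 h(59,59)=(59*31+59)%997=891 -> [435, 642, 891]
  L2: h(435,642)=(435*31+642)%997=169 h(891,891)=(891*31+891)%997=596 -> [169, 596]
  L3: h(169,596)=(169*31+596)%997=850 -> [850]
  root = 850 != target 587
Candidate B: set leaf[4] = 83 -> leaves = [78, 64, 85, 1, 83]
  L0: [78, 64, 85, 1, 83]
  L1: h(78,64)=(78*31+64)%997=488 h(85,1)=(85*31+1)%997=642 h(83,83)=(83*31+83)%997=662 -> [488, 642, 662]
  L2: h(488,642)=(488*31+642)%997=815 h(662,662)=(662*31+662)%997=247 -> [815, 247]
  L3: h(815,247)=(815*31+247)%997=587 -> [587]
  root = 587 == target 587  ** MATCH **
Candidate C: set leaf[4] = 4 -> leaves = [78, 64, 85, 1, 4]
  L0: [78, 64, 85, 1, 4]
  L1: h(78,64)=(78*31+64)%997=488 h(85,1)=(85*31+1)%997=642 h(4,4)=(4*31+4)%997=128 -> [488, 642, 128]
  L2: h(488,642)=(488*31+642)%997=815 h(128,128)=(128*31+128)%997=108 -> [815, 108]
  L3: h(815,108)=(815*31+108)%997=448 -> [448]
  root = 448 != target 587
Candidate B produces the target root.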